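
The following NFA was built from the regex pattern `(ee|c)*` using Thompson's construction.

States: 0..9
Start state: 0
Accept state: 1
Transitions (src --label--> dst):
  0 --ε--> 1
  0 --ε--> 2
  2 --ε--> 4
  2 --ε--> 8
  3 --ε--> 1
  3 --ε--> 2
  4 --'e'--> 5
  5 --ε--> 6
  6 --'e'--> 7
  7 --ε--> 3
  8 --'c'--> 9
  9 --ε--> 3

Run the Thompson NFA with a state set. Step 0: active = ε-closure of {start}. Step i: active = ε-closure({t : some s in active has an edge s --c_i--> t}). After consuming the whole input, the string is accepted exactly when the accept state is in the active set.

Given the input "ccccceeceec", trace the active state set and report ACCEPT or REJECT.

Answer: ACCEPT

Trace:
S₀ = ε-closure({0}) = {0,1,2,4,8}
'c' @ 1: {1,2,3,4,8,9}  ✓accept
'c' @ 2: {1,2,3,4,8,9}  ✓accept
'c' @ 3: {1,2,3,4,8,9}  ✓accept
'c' @ 4: {1,2,3,4,8,9}  ✓accept
'c' @ 5: {1,2,3,4,8,9}  ✓accept
'e' @ 6: {5,6}
'e' @ 7: {1,2,3,4,7,8}  ✓accept
'c' @ 8: {1,2,3,4,8,9}  ✓accept
'e' @ 9: {5,6}
'e' @ 10: {1,2,3,4,7,8}  ✓accept
'c' @ 11: {1,2,3,4,8,9}  ✓accept
end set {1,2,3,4,8,9} — state 1 in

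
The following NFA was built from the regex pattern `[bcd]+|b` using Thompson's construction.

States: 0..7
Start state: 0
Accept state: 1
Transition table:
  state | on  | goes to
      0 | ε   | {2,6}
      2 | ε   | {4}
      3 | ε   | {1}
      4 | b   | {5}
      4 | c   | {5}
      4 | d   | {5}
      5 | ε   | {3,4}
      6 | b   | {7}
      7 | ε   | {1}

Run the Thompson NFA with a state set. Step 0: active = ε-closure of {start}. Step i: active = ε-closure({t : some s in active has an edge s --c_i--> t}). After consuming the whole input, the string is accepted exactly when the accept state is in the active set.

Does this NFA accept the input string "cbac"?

Answer: REJECT

Trace:
S₀ = ε-closure({0}) = {0,2,4,6}
'c' @ 1: {1,3,4,5}  ✓accept
'b' @ 2: {1,3,4,5}  ✓accept
'a' @ 3: {}  — no active states
rest 'c' ignored (set empty)
after full input: {}  (accept=1 not in)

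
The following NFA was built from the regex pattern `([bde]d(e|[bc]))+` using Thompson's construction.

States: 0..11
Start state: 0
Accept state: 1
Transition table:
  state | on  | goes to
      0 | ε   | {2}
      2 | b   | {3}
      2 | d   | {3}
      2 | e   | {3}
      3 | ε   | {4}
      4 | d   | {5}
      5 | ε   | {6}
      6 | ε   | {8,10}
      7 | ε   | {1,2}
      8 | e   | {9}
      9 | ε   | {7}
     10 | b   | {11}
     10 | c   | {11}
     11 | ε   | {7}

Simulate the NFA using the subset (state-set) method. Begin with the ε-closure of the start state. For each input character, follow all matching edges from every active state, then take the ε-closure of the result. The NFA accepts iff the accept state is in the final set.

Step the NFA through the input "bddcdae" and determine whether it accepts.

initial (ε-close {0}): {0,2}
'b' @ 1: {3,4}
'd' @ 2: {5,6,8,10}
'd' @ 3: {}  — dead — no transitions
rest 'cdae' ignored (set empty)
final: {}; accept 1 not in set

Answer: REJECT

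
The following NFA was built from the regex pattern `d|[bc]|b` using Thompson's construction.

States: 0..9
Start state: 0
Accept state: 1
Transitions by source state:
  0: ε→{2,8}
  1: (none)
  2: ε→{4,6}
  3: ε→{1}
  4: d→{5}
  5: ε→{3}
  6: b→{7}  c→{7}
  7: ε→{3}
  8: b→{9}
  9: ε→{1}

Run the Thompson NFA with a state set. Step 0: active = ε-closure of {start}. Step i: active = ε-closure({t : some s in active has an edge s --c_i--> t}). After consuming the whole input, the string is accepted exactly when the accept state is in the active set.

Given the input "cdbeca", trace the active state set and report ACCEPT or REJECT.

Answer: REJECT

Derivation:
S₀ = ε-closure({0}) = {0,2,4,6,8}
'c' @ 1: {1,3,7}  [accepting]
'd' @ 2: {}  — dead — no transitions
rest 'beca' ignored (set empty)
final: {}; accept 1 not in set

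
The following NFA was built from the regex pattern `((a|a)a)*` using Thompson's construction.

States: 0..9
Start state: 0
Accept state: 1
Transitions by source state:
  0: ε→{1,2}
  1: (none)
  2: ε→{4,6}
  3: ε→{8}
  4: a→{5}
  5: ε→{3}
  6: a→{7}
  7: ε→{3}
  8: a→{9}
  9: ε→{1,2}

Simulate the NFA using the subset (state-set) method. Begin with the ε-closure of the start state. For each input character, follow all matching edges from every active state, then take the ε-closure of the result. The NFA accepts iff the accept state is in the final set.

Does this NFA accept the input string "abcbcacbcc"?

Answer: REJECT

Steps:
S₀ = ε-closure({0}) = {0,1,2,4,6}
'a' @ 1: {3,5,7,8}
'b' @ 2: {}  — no active states
rest 'cbcacbcc' ignored (set empty)
final: {}; accept 1 not in set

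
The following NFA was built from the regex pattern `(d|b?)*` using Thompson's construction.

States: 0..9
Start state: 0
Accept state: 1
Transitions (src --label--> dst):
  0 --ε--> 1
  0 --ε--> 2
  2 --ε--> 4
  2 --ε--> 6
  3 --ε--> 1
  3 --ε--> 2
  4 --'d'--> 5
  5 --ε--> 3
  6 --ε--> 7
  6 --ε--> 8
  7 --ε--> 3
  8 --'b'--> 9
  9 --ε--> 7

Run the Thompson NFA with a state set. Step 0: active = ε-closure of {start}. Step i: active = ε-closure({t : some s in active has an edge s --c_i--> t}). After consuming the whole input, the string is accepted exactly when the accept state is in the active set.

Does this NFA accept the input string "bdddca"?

initial (ε-close {0}): {0,1,2,3,4,6,7,8}
'b' @ 1: {1,2,3,4,6,7,8,9}  ✓accept
'd' @ 2: {1,2,3,4,5,6,7,8}  ✓accept
'd' @ 3: {1,2,3,4,5,6,7,8}  ✓accept
'd' @ 4: {1,2,3,4,5,6,7,8}  ✓accept
'c' @ 5: {}  — state set empty
rest 'a' ignored (set empty)
after full input: {}  (accept=1 not in)

Answer: REJECT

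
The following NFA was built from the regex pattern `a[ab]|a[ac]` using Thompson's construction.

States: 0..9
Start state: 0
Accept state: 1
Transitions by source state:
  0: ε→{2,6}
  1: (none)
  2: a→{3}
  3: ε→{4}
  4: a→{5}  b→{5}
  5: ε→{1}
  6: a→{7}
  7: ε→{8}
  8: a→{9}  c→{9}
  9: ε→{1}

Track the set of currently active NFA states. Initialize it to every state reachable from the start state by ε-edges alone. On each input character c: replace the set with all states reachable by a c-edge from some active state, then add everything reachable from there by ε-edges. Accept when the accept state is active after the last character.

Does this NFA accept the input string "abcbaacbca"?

Answer: REJECT

Steps:
initial (ε-close {0}): {0,2,6}
'a' @ 1: {3,4,7,8}
'b' @ 2: {1,5}  [accepting]
'c' @ 3: {}  — dead — no transitions
rest 'baacbca' ignored (set empty)
after full input: {}  (accept=1 not in)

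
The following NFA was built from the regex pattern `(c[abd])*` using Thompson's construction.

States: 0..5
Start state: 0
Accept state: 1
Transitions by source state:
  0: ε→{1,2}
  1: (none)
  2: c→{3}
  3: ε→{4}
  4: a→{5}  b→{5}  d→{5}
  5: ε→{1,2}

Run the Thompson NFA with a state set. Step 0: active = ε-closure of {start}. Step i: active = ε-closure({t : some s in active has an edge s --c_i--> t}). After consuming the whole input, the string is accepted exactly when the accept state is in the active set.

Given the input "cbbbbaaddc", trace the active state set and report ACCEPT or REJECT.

S₀ = ε-closure({0}) = {0,1,2}
'c' @ 1: {3,4}
'b' @ 2: {1,2,5}  (accept∈set)
'b' @ 3: {}  — state set empty
rest 'bbaaddc' ignored (set empty)
end set {} — state 1 not in

Answer: REJECT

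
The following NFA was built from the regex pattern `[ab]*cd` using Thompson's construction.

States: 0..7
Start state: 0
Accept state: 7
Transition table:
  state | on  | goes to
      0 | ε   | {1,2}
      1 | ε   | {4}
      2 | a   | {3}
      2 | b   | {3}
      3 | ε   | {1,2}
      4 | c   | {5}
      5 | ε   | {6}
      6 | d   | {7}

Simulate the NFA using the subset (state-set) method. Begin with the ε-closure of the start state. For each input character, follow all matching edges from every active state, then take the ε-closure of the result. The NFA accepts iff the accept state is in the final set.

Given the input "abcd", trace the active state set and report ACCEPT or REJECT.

initial (ε-close {0}): {0,1,2,4}
'a' @ 1: {1,2,3,4}
'b' @ 2: {1,2,3,4}
'c' @ 3: {5,6}
'd' @ 4: {7}  (accept∈set)
end set {7} — state 7 in

Answer: ACCEPT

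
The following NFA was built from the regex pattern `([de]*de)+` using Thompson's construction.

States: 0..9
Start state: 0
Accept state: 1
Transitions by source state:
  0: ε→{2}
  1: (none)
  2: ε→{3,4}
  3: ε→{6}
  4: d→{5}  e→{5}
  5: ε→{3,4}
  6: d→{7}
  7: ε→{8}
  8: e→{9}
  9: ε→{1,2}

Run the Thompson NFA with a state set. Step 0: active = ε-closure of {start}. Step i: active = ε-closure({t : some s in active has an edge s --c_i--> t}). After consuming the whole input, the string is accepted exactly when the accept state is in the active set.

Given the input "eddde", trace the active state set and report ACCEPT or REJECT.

S₀ = ε-closure({0}) = {0,2,3,4,6}
'e' @ 1: {3,4,5,6}
'd' @ 2: {3,4,5,6,7,8}
'd' @ 3: {3,4,5,6,7,8}
'd' @ 4: {3,4,5,6,7,8}
'e' @ 5: {1,2,3,4,5,6,9}  ✓accept
end set {1,2,3,4,5,6,9} — state 1 in

Answer: ACCEPT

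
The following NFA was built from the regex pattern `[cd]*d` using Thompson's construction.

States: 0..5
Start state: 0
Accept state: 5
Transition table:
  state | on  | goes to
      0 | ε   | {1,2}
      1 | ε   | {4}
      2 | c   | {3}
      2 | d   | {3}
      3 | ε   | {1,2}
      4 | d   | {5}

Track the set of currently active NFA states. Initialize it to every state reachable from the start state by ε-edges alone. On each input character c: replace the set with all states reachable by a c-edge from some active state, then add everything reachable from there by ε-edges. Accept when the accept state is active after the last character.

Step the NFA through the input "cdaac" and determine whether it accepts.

Answer: REJECT

Derivation:
initial (ε-close {0}): {0,1,2,4}
'c' @ 1: {1,2,3,4}
'd' @ 2: {1,2,3,4,5}  ✓accept
'a' @ 3: {}  — dead — no transitions
rest 'ac' ignored (set empty)
final: {}; accept 5 not in set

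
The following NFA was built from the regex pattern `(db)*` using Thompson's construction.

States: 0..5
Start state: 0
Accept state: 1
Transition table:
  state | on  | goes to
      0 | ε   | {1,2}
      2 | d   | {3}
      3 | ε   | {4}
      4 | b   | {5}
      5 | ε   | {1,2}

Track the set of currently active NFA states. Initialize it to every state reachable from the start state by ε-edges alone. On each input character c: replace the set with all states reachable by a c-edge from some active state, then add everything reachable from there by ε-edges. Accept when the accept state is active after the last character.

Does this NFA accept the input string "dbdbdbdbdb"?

Answer: ACCEPT

Derivation:
start: ε-closure({0}) = {0,1,2}
'd' @ 1: {3,4}
'b' @ 2: {1,2,5}  ✓accept
'd' @ 3: {3,4}
'b' @ 4: {1,2,5}  ✓accept
'd' @ 5: {3,4}
'b' @ 6: {1,2,5}  ✓accept
'd' @ 7: {3,4}
'b' @ 8: {1,2,5}  ✓accept
'd' @ 9: {3,4}
'b' @ 10: {1,2,5}  ✓accept
end set {1,2,5} — state 1 in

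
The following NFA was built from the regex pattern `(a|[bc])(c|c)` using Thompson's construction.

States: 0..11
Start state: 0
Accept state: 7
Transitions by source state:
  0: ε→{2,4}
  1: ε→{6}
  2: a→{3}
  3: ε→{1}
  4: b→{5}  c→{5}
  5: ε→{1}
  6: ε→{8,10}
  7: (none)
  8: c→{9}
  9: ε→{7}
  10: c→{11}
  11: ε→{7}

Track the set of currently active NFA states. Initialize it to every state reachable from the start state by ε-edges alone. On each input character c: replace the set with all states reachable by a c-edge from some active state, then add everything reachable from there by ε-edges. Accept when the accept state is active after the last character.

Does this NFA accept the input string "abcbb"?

initial (ε-close {0}): {0,2,4}
'a' @ 1: {1,3,6,8,10}
'b' @ 2: {}  — no active states
rest 'cbb' ignored (set empty)
final: {}; accept 7 not in set

Answer: REJECT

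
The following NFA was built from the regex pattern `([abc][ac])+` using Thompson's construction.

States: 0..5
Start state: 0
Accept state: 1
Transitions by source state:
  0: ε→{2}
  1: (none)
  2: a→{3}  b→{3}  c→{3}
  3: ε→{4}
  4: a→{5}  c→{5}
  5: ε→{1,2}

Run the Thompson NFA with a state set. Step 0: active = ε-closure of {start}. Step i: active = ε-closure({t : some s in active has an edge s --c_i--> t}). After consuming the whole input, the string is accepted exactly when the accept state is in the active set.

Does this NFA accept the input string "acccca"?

Answer: ACCEPT

Derivation:
S₀ = ε-closure({0}) = {0,2}
'a' @ 1: {3,4}
'c' @ 2: {1,2,5}  ✓accept
'c' @ 3: {3,4}
'c' @ 4: {1,2,5}  ✓accept
'c' @ 5: {3,4}
'a' @ 6: {1,2,5}  ✓accept
final: {1,2,5}; accept 1 in set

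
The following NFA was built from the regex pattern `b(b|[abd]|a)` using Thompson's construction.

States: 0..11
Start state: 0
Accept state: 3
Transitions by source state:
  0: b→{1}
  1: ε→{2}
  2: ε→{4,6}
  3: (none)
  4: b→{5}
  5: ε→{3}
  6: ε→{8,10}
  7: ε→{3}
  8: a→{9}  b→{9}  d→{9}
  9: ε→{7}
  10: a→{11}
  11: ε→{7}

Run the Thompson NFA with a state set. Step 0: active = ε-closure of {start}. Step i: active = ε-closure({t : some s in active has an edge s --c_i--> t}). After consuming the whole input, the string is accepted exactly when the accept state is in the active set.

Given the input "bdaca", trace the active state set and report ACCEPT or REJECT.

Answer: REJECT

Trace:
initial (ε-close {0}): {0}
'b' @ 1: {1,2,4,6,8,10}
'd' @ 2: {3,7,9}  (accept∈set)
'a' @ 3: {}  — dead — no transitions
rest 'ca' ignored (set empty)
final: {}; accept 3 not in set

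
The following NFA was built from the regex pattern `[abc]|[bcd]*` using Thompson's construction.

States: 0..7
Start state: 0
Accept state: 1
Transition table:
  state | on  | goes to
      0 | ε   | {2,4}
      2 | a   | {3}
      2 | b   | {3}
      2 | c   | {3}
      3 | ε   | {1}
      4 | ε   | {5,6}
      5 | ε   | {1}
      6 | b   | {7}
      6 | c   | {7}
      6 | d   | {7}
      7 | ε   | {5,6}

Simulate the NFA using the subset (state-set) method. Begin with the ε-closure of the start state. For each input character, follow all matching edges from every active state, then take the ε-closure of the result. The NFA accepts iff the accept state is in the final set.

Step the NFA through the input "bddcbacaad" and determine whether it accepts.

initial (ε-close {0}): {0,1,2,4,5,6}
'b' @ 1: {1,3,5,6,7}  (accept∈set)
'd' @ 2: {1,5,6,7}  (accept∈set)
'd' @ 3: {1,5,6,7}  (accept∈set)
'c' @ 4: {1,5,6,7}  (accept∈set)
'b' @ 5: {1,5,6,7}  (accept∈set)
'a' @ 6: {}  — state set empty
rest 'caad' ignored (set empty)
end set {} — state 1 not in

Answer: REJECT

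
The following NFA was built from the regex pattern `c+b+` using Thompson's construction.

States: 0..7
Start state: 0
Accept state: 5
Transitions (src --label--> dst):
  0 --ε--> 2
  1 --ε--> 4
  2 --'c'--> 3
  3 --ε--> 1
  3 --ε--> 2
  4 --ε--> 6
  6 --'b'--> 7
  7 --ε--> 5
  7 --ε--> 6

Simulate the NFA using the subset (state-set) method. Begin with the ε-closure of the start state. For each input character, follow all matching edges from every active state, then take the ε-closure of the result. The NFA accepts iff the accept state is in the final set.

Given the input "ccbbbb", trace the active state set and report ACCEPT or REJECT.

initial (ε-close {0}): {0,2}
'c' @ 1: {1,2,3,4,6}
'c' @ 2: {1,2,3,4,6}
'b' @ 3: {5,6,7}  (accept∈set)
'b' @ 4: {5,6,7}  (accept∈set)
'b' @ 5: {5,6,7}  (accept∈set)
'b' @ 6: {5,6,7}  (accept∈set)
final: {5,6,7}; accept 5 in set

Answer: ACCEPT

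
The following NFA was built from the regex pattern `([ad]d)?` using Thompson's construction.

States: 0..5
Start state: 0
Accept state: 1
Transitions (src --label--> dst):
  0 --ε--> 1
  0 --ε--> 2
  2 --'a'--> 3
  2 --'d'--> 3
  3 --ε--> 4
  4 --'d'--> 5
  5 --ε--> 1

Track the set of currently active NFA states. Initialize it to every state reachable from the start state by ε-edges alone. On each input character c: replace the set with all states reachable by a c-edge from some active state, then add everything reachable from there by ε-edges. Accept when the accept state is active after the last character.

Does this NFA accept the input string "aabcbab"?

Answer: REJECT

Derivation:
S₀ = ε-closure({0}) = {0,1,2}
'a' @ 1: {3,4}
'a' @ 2: {}  — no active states
rest 'bcbab' ignored (set empty)
final: {}; accept 1 not in set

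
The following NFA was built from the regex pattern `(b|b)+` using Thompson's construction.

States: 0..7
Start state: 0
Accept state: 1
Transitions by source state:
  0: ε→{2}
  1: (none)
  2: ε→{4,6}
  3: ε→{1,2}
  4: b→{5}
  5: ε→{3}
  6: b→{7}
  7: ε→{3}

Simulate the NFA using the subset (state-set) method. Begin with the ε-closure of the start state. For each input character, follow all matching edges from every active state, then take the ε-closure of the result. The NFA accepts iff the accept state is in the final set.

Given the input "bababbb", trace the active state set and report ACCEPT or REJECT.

Answer: REJECT

Derivation:
initial (ε-close {0}): {0,2,4,6}
'b' @ 1: {1,2,3,4,5,6,7}  [accepting]
'a' @ 2: {}  — state set empty
rest 'babbb' ignored (set empty)
after full input: {}  (accept=1 not in)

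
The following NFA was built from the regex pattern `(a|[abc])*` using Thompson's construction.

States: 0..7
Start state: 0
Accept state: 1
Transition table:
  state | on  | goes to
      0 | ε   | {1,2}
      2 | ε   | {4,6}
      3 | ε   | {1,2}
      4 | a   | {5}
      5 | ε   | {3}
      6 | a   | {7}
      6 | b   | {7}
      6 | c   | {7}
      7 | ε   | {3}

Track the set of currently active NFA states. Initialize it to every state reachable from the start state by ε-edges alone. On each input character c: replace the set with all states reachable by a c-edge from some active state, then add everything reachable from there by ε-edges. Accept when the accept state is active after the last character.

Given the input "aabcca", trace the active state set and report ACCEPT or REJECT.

S₀ = ε-closure({0}) = {0,1,2,4,6}
'a' @ 1: {1,2,3,4,5,6,7}  (accept∈set)
'a' @ 2: {1,2,3,4,5,6,7}  (accept∈set)
'b' @ 3: {1,2,3,4,6,7}  (accept∈set)
'c' @ 4: {1,2,3,4,6,7}  (accept∈set)
'c' @ 5: {1,2,3,4,6,7}  (accept∈set)
'a' @ 6: {1,2,3,4,5,6,7}  (accept∈set)
final: {1,2,3,4,5,6,7}; accept 1 in set

Answer: ACCEPT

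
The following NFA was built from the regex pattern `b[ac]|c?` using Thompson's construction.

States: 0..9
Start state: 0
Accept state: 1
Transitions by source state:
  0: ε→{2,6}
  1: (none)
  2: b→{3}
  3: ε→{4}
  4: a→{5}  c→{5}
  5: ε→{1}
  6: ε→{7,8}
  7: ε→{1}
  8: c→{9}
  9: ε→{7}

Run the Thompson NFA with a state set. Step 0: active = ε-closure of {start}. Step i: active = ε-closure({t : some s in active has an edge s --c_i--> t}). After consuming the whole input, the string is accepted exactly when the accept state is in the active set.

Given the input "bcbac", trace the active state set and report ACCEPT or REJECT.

initial (ε-close {0}): {0,1,2,6,7,8}
'b' @ 1: {3,4}
'c' @ 2: {1,5}  ✓accept
'b' @ 3: {}  — dead — no transitions
rest 'ac' ignored (set empty)
final: {}; accept 1 not in set

Answer: REJECT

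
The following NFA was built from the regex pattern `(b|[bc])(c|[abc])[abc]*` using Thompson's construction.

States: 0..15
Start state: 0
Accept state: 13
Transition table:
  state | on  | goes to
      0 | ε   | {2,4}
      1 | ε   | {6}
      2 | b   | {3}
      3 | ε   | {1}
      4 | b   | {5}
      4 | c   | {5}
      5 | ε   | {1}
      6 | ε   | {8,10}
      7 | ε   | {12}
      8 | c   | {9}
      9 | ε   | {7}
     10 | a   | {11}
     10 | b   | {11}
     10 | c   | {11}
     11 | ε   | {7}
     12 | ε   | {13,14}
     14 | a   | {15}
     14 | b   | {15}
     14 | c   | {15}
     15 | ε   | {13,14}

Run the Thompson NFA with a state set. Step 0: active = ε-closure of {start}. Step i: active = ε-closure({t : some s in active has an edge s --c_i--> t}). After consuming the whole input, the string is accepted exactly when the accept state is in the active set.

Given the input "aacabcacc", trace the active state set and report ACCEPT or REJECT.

Answer: REJECT

Trace:
S₀ = ε-closure({0}) = {0,2,4}
'a' @ 1: {}  — state set empty
rest 'acabcacc' ignored (set empty)
final: {}; accept 13 not in set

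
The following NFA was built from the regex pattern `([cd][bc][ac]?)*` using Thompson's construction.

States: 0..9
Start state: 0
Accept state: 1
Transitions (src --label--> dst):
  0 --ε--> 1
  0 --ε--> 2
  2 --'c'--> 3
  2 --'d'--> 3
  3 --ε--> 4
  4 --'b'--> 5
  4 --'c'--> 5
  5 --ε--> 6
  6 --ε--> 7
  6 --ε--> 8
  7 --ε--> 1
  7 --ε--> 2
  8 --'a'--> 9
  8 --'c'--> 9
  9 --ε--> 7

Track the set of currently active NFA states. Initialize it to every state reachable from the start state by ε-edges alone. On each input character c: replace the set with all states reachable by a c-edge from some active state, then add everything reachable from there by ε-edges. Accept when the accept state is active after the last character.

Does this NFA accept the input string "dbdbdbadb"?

start: ε-closure({0}) = {0,1,2}
'd' @ 1: {3,4}
'b' @ 2: {1,2,5,6,7,8}  ✓accept
'd' @ 3: {3,4}
'b' @ 4: {1,2,5,6,7,8}  ✓accept
'd' @ 5: {3,4}
'b' @ 6: {1,2,5,6,7,8}  ✓accept
'a' @ 7: {1,2,7,9}  ✓accept
'd' @ 8: {3,4}
'b' @ 9: {1,2,5,6,7,8}  ✓accept
end set {1,2,5,6,7,8} — state 1 in

Answer: ACCEPT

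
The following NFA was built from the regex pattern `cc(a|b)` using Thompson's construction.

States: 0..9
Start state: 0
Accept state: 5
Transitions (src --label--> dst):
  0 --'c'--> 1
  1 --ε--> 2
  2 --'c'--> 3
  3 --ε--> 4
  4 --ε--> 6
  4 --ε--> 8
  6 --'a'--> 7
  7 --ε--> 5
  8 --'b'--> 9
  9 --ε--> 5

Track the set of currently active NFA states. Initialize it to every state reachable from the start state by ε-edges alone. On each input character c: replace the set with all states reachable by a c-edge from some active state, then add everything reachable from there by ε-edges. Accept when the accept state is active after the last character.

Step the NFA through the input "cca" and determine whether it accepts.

Answer: ACCEPT

Derivation:
start: ε-closure({0}) = {0}
'c' @ 1: {1,2}
'c' @ 2: {3,4,6,8}
'a' @ 3: {5,7}  [accepting]
after full input: {5,7}  (accept=5 in)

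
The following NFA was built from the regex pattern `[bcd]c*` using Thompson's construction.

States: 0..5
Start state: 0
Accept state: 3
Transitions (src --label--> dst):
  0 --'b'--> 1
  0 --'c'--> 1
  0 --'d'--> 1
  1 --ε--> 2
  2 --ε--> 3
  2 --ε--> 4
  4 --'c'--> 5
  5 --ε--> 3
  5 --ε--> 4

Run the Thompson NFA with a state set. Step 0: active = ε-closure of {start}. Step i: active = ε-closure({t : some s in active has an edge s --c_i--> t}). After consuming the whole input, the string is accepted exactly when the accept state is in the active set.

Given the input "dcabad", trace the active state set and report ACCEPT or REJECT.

Answer: REJECT

Derivation:
start: ε-closure({0}) = {0}
'd' @ 1: {1,2,3,4}  [accepting]
'c' @ 2: {3,4,5}  [accepting]
'a' @ 3: {}  — no active states
rest 'bad' ignored (set empty)
final: {}; accept 3 not in set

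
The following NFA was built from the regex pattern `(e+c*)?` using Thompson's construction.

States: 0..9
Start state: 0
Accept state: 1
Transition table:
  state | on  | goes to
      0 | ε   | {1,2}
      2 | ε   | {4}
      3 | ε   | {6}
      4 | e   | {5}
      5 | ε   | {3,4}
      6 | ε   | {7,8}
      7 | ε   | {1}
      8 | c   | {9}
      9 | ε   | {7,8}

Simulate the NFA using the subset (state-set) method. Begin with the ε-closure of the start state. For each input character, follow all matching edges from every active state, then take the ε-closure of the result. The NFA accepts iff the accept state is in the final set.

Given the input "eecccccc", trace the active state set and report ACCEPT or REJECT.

Answer: ACCEPT

Trace:
initial (ε-close {0}): {0,1,2,4}
'e' @ 1: {1,3,4,5,6,7,8}  ✓accept
'e' @ 2: {1,3,4,5,6,7,8}  ✓accept
'c' @ 3: {1,7,8,9}  ✓accept
'c' @ 4: {1,7,8,9}  ✓accept
'c' @ 5: {1,7,8,9}  ✓accept
'c' @ 6: {1,7,8,9}  ✓accept
'c' @ 7: {1,7,8,9}  ✓accept
'c' @ 8: {1,7,8,9}  ✓accept
after full input: {1,7,8,9}  (accept=1 in)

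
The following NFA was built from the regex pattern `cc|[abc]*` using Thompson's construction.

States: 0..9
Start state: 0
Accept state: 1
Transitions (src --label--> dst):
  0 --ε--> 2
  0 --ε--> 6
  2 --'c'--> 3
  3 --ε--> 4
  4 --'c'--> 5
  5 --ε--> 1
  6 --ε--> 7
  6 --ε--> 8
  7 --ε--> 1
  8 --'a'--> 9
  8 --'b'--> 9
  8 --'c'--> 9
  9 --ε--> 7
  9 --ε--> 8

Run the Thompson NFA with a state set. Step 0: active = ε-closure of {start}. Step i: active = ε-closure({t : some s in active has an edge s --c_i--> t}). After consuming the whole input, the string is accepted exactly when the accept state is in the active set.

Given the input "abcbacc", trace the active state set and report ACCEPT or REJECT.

start: ε-closure({0}) = {0,1,2,6,7,8}
'a' @ 1: {1,7,8,9}  (accept∈set)
'b' @ 2: {1,7,8,9}  (accept∈set)
'c' @ 3: {1,7,8,9}  (accept∈set)
'b' @ 4: {1,7,8,9}  (accept∈set)
'a' @ 5: {1,7,8,9}  (accept∈set)
'c' @ 6: {1,7,8,9}  (accept∈set)
'c' @ 7: {1,7,8,9}  (accept∈set)
after full input: {1,7,8,9}  (accept=1 in)

Answer: ACCEPT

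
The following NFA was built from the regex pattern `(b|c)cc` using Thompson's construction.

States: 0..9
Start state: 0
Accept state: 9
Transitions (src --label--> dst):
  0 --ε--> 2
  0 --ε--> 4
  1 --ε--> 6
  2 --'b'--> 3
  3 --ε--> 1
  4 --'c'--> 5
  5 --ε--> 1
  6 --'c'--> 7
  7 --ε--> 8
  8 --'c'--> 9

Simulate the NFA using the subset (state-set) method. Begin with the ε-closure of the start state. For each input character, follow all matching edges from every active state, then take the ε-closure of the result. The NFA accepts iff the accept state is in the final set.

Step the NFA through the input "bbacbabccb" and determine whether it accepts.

initial (ε-close {0}): {0,2,4}
'b' @ 1: {1,3,6}
'b' @ 2: {}  — dead — no transitions
rest 'acbabccb' ignored (set empty)
after full input: {}  (accept=9 not in)

Answer: REJECT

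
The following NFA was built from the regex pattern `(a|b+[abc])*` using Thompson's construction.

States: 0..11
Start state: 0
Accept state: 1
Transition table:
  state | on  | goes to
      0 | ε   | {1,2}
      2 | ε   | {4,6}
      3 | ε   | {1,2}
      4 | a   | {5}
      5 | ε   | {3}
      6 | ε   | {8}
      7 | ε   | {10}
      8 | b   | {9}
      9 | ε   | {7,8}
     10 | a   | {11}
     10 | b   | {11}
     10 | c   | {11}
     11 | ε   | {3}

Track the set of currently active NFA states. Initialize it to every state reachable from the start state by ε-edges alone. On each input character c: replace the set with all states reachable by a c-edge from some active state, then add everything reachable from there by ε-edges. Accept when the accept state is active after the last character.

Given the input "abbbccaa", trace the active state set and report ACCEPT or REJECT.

Answer: REJECT

Steps:
start: ε-closure({0}) = {0,1,2,4,6,8}
'a' @ 1: {1,2,3,4,5,6,8}  [accepting]
'b' @ 2: {7,8,9,10}
'b' @ 3: {1,2,3,4,6,7,8,9,10,11}  [accepting]
'b' @ 4: {1,2,3,4,6,7,8,9,10,11}  [accepting]
'c' @ 5: {1,2,3,4,6,8,11}  [accepting]
'c' @ 6: {}  — no active states
rest 'aa' ignored (set empty)
end set {} — state 1 not in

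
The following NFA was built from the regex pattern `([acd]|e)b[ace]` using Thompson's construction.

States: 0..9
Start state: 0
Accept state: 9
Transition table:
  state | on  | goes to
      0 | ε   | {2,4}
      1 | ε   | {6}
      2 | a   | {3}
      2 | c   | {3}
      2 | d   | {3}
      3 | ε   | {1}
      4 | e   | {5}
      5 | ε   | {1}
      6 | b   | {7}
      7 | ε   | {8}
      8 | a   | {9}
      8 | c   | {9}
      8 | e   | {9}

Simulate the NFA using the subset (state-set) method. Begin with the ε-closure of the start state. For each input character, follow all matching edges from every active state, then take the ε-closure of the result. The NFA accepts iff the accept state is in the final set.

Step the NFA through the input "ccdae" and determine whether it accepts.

Answer: REJECT

Trace:
start: ε-closure({0}) = {0,2,4}
'c' @ 1: {1,3,6}
'c' @ 2: {}  — no active states
rest 'dae' ignored (set empty)
end set {} — state 9 not in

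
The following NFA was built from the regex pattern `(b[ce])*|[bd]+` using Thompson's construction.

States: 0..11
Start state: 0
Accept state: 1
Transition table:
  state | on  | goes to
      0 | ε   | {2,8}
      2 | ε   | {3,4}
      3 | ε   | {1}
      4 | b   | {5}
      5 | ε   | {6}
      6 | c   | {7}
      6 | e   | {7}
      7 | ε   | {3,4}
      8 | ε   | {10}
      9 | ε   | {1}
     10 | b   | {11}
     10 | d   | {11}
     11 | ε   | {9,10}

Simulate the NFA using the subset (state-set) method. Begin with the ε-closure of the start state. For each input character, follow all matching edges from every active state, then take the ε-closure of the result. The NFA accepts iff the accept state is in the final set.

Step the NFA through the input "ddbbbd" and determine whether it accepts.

Answer: ACCEPT

Trace:
start: ε-closure({0}) = {0,1,2,3,4,8,10}
'd' @ 1: {1,9,10,11}  (accept∈set)
'd' @ 2: {1,9,10,11}  (accept∈set)
'b' @ 3: {1,9,10,11}  (accept∈set)
'b' @ 4: {1,9,10,11}  (accept∈set)
'b' @ 5: {1,9,10,11}  (accept∈set)
'd' @ 6: {1,9,10,11}  (accept∈set)
final: {1,9,10,11}; accept 1 in set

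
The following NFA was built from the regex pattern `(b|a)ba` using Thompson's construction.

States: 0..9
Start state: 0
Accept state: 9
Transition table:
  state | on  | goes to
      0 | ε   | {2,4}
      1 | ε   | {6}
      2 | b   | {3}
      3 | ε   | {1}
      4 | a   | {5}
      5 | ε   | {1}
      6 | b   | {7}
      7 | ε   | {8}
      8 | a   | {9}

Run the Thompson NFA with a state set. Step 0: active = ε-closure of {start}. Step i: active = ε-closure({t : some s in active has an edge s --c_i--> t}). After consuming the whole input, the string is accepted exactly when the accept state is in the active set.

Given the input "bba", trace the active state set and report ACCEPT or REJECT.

Answer: ACCEPT

Trace:
start: ε-closure({0}) = {0,2,4}
'b' @ 1: {1,3,6}
'b' @ 2: {7,8}
'a' @ 3: {9}  [accepting]
end set {9} — state 9 in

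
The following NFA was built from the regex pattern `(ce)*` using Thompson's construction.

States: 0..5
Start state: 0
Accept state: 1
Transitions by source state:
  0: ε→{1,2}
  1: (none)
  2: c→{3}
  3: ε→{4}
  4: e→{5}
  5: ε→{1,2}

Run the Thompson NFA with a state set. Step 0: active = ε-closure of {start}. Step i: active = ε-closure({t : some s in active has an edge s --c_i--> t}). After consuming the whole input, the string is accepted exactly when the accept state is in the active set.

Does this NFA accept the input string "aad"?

start: ε-closure({0}) = {0,1,2}
'a' @ 1: {}  — no active states
rest 'ad' ignored (set empty)
after full input: {}  (accept=1 not in)

Answer: REJECT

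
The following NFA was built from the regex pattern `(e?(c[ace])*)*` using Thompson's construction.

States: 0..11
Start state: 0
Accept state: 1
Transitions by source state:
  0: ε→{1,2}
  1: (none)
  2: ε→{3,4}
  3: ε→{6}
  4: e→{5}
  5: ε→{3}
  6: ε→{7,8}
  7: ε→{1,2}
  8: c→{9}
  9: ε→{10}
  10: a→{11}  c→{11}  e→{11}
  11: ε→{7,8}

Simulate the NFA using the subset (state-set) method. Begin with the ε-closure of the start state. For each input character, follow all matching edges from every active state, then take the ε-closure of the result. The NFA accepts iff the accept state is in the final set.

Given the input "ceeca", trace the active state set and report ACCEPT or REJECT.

Answer: ACCEPT

Derivation:
S₀ = ε-closure({0}) = {0,1,2,3,4,6,7,8}
'c' @ 1: {9,10}
'e' @ 2: {1,2,3,4,6,7,8,11}  [accepting]
'e' @ 3: {1,2,3,4,5,6,7,8}  [accepting]
'c' @ 4: {9,10}
'a' @ 5: {1,2,3,4,6,7,8,11}  [accepting]
after full input: {1,2,3,4,6,7,8,11}  (accept=1 in)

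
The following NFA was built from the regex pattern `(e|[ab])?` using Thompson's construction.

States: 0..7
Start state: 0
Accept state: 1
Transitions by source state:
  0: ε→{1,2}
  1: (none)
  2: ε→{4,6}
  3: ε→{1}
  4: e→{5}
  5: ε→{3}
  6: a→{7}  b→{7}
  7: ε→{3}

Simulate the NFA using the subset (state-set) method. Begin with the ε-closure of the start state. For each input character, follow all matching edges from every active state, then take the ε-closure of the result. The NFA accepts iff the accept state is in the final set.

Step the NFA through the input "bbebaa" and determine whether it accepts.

S₀ = ε-closure({0}) = {0,1,2,4,6}
'b' @ 1: {1,3,7}  (accept∈set)
'b' @ 2: {}  — no active states
rest 'ebaa' ignored (set empty)
final: {}; accept 1 not in set

Answer: REJECT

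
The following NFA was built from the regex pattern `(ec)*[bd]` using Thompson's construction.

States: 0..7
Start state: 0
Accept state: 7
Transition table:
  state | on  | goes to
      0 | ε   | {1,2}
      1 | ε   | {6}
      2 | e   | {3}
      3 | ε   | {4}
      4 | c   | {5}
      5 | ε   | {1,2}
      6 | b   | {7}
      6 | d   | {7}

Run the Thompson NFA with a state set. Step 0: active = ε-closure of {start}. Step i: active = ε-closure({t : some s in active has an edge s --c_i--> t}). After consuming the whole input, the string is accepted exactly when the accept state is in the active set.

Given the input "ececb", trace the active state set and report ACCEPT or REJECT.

Answer: ACCEPT

Derivation:
S₀ = ε-closure({0}) = {0,1,2,6}
'e' @ 1: {3,4}
'c' @ 2: {1,2,5,6}
'e' @ 3: {3,4}
'c' @ 4: {1,2,5,6}
'b' @ 5: {7}  (accept∈set)
after full input: {7}  (accept=7 in)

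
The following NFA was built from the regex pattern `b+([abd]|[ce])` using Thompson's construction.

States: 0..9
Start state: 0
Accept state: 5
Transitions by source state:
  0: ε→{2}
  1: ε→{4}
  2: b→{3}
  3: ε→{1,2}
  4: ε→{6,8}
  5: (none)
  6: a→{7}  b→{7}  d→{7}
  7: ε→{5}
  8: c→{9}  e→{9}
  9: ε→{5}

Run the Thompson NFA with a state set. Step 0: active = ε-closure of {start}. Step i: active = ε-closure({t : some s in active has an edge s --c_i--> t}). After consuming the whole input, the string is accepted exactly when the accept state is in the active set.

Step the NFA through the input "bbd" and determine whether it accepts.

initial (ε-close {0}): {0,2}
'b' @ 1: {1,2,3,4,6,8}
'b' @ 2: {1,2,3,4,5,6,7,8}  ✓accept
'd' @ 3: {5,7}  ✓accept
end set {5,7} — state 5 in

Answer: ACCEPT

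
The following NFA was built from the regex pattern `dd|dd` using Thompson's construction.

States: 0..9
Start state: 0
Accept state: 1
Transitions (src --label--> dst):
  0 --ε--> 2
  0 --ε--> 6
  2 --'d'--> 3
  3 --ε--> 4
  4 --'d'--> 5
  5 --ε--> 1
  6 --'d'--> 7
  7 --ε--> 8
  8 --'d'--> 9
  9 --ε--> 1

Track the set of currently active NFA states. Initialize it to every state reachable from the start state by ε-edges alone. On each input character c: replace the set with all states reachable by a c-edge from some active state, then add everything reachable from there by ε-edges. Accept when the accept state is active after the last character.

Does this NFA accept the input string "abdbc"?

Answer: REJECT

Derivation:
initial (ε-close {0}): {0,2,6}
'a' @ 1: {}  — dead — no transitions
rest 'bdbc' ignored (set empty)
after full input: {}  (accept=1 not in)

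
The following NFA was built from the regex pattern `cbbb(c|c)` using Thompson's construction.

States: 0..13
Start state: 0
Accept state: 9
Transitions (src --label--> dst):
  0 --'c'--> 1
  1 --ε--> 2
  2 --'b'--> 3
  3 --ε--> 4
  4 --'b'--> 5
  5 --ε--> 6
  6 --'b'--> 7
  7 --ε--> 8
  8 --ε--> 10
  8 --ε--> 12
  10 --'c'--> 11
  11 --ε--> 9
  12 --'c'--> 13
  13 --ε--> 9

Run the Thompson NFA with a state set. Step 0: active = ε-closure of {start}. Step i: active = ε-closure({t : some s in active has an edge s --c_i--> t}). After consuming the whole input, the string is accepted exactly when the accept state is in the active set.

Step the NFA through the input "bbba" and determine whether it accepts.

Answer: REJECT

Derivation:
S₀ = ε-closure({0}) = {0}
'b' @ 1: {}  — dead — no transitions
rest 'bba' ignored (set empty)
after full input: {}  (accept=9 not in)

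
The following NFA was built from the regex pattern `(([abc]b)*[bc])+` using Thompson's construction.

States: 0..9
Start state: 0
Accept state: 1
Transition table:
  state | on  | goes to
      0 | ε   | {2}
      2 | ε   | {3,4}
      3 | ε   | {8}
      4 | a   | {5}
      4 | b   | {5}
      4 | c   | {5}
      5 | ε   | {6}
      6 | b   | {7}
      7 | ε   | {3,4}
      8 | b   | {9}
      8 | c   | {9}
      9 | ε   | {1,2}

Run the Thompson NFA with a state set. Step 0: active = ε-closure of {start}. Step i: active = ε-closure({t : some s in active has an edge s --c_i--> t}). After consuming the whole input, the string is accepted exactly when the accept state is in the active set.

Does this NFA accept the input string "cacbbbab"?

initial (ε-close {0}): {0,2,3,4,8}
'c' @ 1: {1,2,3,4,5,6,8,9}  ✓accept
'a' @ 2: {5,6}
'c' @ 3: {}  — no active states
rest 'bbbab' ignored (set empty)
after full input: {}  (accept=1 not in)

Answer: REJECT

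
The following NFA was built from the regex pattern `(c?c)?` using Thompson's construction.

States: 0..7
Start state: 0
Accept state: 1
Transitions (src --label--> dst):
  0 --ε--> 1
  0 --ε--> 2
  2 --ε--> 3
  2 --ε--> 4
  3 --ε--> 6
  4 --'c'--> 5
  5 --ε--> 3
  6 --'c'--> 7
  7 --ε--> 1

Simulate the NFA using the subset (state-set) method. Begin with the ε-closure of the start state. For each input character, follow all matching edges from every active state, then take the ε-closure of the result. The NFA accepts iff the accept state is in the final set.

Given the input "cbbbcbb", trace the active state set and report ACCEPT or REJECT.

initial (ε-close {0}): {0,1,2,3,4,6}
'c' @ 1: {1,3,5,6,7}  ✓accept
'b' @ 2: {}  — dead — no transitions
rest 'bbcbb' ignored (set empty)
end set {} — state 1 not in

Answer: REJECT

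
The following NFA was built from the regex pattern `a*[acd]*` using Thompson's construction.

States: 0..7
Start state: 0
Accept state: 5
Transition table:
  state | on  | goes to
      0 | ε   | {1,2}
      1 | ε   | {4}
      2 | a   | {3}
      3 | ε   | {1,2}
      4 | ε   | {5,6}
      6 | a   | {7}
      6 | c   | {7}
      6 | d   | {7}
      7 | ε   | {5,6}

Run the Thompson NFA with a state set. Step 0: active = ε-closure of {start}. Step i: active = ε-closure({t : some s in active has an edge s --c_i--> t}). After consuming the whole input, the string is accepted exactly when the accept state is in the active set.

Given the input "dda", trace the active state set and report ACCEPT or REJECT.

Answer: ACCEPT

Derivation:
initial (ε-close {0}): {0,1,2,4,5,6}
'd' @ 1: {5,6,7}  ✓accept
'd' @ 2: {5,6,7}  ✓accept
'a' @ 3: {5,6,7}  ✓accept
end set {5,6,7} — state 5 in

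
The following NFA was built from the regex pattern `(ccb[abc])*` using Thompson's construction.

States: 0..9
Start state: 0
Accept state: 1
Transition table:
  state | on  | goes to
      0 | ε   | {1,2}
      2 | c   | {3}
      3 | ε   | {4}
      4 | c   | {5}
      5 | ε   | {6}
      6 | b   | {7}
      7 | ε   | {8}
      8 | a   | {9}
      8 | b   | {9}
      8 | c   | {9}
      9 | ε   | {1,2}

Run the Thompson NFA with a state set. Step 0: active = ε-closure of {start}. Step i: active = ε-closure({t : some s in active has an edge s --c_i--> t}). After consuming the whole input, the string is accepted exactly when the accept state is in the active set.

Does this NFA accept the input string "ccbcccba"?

start: ε-closure({0}) = {0,1,2}
'c' @ 1: {3,4}
'c' @ 2: {5,6}
'b' @ 3: {7,8}
'c' @ 4: {1,2,9}  [accepting]
'c' @ 5: {3,4}
'c' @ 6: {5,6}
'b' @ 7: {7,8}
'a' @ 8: {1,2,9}  [accepting]
final: {1,2,9}; accept 1 in set

Answer: ACCEPT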